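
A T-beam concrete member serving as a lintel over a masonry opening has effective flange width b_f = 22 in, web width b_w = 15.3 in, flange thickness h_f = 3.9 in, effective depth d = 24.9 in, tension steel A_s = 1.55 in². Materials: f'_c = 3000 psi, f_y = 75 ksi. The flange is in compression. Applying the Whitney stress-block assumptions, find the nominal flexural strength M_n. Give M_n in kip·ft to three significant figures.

M_n ≈ 231 kip·ft

Tension: T = A_s f_y = 1.55 × 75 = 116.25 kips.
Try a within the flange: a = T/(0.85 f'_c b_f) = 116.25/(0.85 × 3 × 22) = 2.072 in.
Since a = 2.072 ≤ h_f = 3.9 in, the stress block lies entirely in the flange; analyse as a rectangular beam of width b_f.
M_n = T(d − a/2) = 116.25 × (24.9 − 1.036) = 2774.2 kip·in.
M_n = 2774.2/12 = 231.18 kip·ft.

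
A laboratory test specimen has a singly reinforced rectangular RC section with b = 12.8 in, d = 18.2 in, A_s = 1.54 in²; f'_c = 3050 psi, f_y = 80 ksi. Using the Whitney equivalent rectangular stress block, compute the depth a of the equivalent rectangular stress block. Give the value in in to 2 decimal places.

T = A_s f_y = 1.54 × 80 = 123.2 kips.
a = T/(0.85 f'_c b) = 123.2/(0.85 × 3.05 × 12.8) = 3.71 in.

a ≈ 3.71 in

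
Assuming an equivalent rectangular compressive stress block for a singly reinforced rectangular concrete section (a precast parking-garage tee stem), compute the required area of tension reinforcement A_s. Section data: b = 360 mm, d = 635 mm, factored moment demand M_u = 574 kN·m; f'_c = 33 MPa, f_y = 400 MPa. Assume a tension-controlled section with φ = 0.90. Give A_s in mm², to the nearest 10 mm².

M_n = M_u/φ = 574/0.90 = 637.778 kN·m.
With M_n = 0.85 f'_c a b (d − a/2), solve the quadratic for a:
a = d − √(d² − 2M_n/(0.85 f'_c b)) = 635 − √(635² − 2 × 637.778×10⁶/(0.85 × 33 × 360)) = 108.78 mm.
A_s = 0.85 f'_c a b / f_y = 0.85 × 33 × 108.78 × 360 / 400 = 2746.2 mm².

A_s ≈ 2750 mm²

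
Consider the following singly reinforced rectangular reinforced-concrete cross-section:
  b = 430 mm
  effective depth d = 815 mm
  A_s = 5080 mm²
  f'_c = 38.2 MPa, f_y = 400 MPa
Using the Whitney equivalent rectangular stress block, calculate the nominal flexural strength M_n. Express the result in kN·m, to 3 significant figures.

T = A_s f_y = 5080 × 400 = 2032000 N = 2032 kN.
From C = T: a = T/(0.85 f'_c b) = 2032000/(0.85 × 38.2 × 430) = 145.54 mm.
M_n = T(d − a/2) = 2032 kN × (815 − 72.77) mm = 1508.21 kN·m.

M_n ≈ 1510 kN·m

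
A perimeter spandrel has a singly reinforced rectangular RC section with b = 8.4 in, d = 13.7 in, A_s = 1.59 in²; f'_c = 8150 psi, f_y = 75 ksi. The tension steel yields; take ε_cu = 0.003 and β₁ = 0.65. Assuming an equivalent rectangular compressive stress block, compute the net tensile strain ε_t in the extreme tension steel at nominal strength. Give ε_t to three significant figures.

a = A_s f_y/(0.85 f'_c b) = 2.049 in.
β₁ = 0.65, so c = a/β₁ = 2.049/0.65 = 3.152 in.
From the linear strain diagram with ε_cu = 0.003: ε_t = 0.003 (d − c)/c = 0.003 × (13.7 − 3.152)/3.152 = 0.0100.
Since ε_t ≥ 0.005, the section is tension-controlled.

ε_t ≈ 0.0100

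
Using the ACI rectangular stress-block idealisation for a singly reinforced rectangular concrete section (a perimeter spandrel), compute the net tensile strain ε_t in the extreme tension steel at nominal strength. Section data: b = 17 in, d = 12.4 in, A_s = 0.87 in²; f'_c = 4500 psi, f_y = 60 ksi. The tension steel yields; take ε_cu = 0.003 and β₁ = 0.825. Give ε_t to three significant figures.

a = A_s f_y/(0.85 f'_c b) = 0.803 in.
β₁ = 0.825, so c = a/β₁ = 0.803/0.825 = 0.973 in.
From the linear strain diagram with ε_cu = 0.003: ε_t = 0.003 (d − c)/c = 0.003 × (12.4 − 0.973)/0.973 = 0.0352.
Since ε_t ≥ 0.005, the section is tension-controlled.

ε_t ≈ 0.0352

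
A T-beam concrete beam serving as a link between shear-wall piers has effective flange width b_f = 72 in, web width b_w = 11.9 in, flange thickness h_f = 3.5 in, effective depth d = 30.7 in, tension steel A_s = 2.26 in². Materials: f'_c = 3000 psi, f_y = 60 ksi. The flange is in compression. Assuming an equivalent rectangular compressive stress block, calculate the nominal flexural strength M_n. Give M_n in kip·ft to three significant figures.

M_n ≈ 343 kip·ft

Tension: T = A_s f_y = 2.26 × 60 = 135.6 kips.
Try a within the flange: a = T/(0.85 f'_c b_f) = 135.6/(0.85 × 3 × 72) = 0.739 in.
Since a = 0.739 ≤ h_f = 3.5 in, the stress block lies entirely in the flange; analyse as a rectangular beam of width b_f.
M_n = T(d − a/2) = 135.6 × (30.7 − 0.3695) = 4112.8 kip·in.
M_n = 4112.8/12 = 342.73 kip·ft.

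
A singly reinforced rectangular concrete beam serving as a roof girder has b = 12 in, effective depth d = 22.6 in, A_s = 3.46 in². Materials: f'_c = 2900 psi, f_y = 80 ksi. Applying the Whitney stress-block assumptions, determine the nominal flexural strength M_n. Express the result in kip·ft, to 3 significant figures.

T = A_s f_y = 3.46 × 80 = 276.8 kips.
a = T/(0.85 f'_c b) = 276.8/(0.85 × 2.9 × 12) = 9.358 in.
M_n = T(d − a/2) = 276.8 × (22.6 − 4.679) = 4960.5 kip·in = 4960.5/12 = 413.38 kip·ft.

M_n ≈ 413 kip·ft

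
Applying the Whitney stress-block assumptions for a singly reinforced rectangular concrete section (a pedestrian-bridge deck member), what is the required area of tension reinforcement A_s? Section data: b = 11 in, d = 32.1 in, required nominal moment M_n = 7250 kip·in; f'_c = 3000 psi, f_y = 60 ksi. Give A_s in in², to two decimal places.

From M_n = 0.85 f'_c a b (d − a/2):
a = d − √(d² − 2M_n/(0.85 f'_c b)) = 32.1 − √(32.1² − 2 × 7250/(0.85 × 3 × 11)) = 9.440 in.
A_s = 0.85 f'_c a b / f_y = 0.85 × 3 × 9.440 × 11 / 60 = 4.413 in².

A_s ≈ 4.41 in²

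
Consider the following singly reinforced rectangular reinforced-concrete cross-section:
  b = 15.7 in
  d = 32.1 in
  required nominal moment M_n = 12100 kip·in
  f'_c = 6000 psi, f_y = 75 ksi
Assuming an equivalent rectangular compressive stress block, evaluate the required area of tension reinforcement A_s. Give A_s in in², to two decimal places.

From M_n = 0.85 f'_c a b (d − a/2):
a = d − √(d² − 2M_n/(0.85 f'_c b)) = 32.1 − √(32.1² − 2 × 12100/(0.85 × 6 × 15.7)) = 5.115 in.
A_s = 0.85 f'_c a b / f_y = 0.85 × 6 × 5.115 × 15.7 / 75 = 5.461 in².

A_s ≈ 5.46 in²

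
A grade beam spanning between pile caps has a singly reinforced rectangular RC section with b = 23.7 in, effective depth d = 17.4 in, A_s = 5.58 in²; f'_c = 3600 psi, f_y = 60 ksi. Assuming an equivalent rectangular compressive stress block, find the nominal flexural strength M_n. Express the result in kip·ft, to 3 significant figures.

M_n ≈ 421 kip·ft

T = A_s f_y = 5.58 × 60 = 334.8 kips.
a = T/(0.85 f'_c b) = 334.8/(0.85 × 3.6 × 23.7) = 4.617 in.
M_n = T(d − a/2) = 334.8 × (17.4 − 2.3085) = 5052.6 kip·in = 5052.6/12 = 421.05 kip·ft.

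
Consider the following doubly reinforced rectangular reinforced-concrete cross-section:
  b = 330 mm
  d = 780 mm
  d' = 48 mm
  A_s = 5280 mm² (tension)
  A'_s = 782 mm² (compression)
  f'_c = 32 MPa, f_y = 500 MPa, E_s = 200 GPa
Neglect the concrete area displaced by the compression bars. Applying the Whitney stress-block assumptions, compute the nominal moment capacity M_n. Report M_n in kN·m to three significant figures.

M_n ≈ 1760 kN·m

Assume both tension and compression steel yield.
Net tension couple steel: A_s − A'_s = 4498 mm².
a = (A_s − A'_s) f_y / (0.85 f'_c b) = 2249000/(0.85 × 32 × 330) = 250.56 mm.
c = a/β₁ = 250.56/0.821 = 305.19 mm; ε'_s = 0.003(c − d')/c = 0.0025 ≥ f_y/E_s = 0.0025, so compression steel does yield.
M_n = (A_s − A'_s) f_y (d − a/2) + A'_s f_y (d − d') = [2249000 × (780 − 125.28) + 391000 × (780 − 48)] × 10⁻⁶ = 1472.47 + 286.21 = 1758.68 kN·m.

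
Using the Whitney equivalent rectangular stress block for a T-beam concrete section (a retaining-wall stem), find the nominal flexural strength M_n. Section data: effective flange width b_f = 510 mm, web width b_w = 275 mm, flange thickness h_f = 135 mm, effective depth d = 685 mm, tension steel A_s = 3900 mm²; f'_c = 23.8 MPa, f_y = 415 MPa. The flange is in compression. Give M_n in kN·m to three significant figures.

M_n ≈ 980 kN·m

Tension: T = A_s f_y = 3900 × 415 = 1618500 N.
Try a within the flange: a = T/(0.85 f'_c b_f) = 1618500/(0.85 × 23.8 × 510) = 156.87 mm.
a = 156.87 > h_f = 135 mm: the block extends into the web. Split into flange-overhang and web parts.
C_f = 0.85 f'_c (b_f − b_w) h_f = 0.85 × 23.8 × (510 − 275) × 135 = 641797 N.
Remaining web compression depth: a_w = (T − C_f)/(0.85 f'_c b_w) = (1618500 − 641797)/(0.85 × 23.8 × 275) = 175.56 mm.
M_n = C_f(d − h_f/2) + (T − C_f)(d − a_w/2) = 641797 × (685 − 67.5) + 976703 × (685 − 87.78) = 396.31 + 583.31 = 979.62 × 10⁶ N·mm.
M_n = 979.62 kN·m.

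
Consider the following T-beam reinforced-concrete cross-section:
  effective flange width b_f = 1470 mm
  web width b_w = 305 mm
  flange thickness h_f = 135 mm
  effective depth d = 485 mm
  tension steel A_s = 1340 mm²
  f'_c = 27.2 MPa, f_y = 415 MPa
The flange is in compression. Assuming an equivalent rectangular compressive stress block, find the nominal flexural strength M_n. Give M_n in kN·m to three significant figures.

Tension: T = A_s f_y = 1340 × 415 = 556100 N.
Try a within the flange: a = T/(0.85 f'_c b_f) = 556100/(0.85 × 27.2 × 1470) = 16.36 mm.
Since a = 16.36 ≤ h_f = 135 mm, the stress block lies entirely in the flange; analyse as a rectangular beam of width b_f.
M_n = T(d − a/2) = 556100 × (485 − 8.18) = 265.16 × 10⁶ N·mm.
M_n = 265.16 kN·m.

M_n ≈ 265 kN·m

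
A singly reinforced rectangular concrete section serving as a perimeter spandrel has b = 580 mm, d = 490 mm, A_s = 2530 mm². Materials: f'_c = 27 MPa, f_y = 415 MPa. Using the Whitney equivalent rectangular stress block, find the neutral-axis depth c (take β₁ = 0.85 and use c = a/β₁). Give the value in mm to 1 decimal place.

c ≈ 92.8 mm

T = A_s f_y = 2530 × 415 = 1049950 N = 1049.95 kN.
Setting C = 0.85 f'_c a b equal to T: a = 1049950/(0.85 × 27 × 580) = 78.878 mm.
With β₁ = 0.85, c = a/β₁ = 78.878/0.85 = 92.8 mm.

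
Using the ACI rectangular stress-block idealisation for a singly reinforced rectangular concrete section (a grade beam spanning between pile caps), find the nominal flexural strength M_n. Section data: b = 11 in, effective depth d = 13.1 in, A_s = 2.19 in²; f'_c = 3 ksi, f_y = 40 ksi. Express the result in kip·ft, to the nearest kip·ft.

T = A_s f_y = 2.19 × 40 = 87.6 kips.
a = T/(0.85 f'_c b) = 87.6/(0.85 × 3 × 11) = 3.123 in.
M_n = T(d − a/2) = 87.6 × (13.1 − 1.5615) = 1010.8 kip·in = 1010.8/12 = 84.23 kip·ft.

M_n ≈ 84 kip·ft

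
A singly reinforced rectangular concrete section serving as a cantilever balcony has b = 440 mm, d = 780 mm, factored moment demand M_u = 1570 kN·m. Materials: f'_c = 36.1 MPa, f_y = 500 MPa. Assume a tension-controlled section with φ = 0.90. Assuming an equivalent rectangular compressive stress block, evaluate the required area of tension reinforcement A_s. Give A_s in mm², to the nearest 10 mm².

M_n = M_u/φ = 1570/0.90 = 1744.44 kN·m.
With M_n = 0.85 f'_c a b (d − a/2), solve the quadratic for a:
a = d − √(d² − 2M_n/(0.85 f'_c b)) = 780 − √(780² − 2 × 1744.44×10⁶/(0.85 × 36.1 × 440)) = 188.40 mm.
A_s = 0.85 f'_c a b / f_y = 0.85 × 36.1 × 188.40 × 440 / 500 = 5087.3 mm².

A_s ≈ 5090 mm²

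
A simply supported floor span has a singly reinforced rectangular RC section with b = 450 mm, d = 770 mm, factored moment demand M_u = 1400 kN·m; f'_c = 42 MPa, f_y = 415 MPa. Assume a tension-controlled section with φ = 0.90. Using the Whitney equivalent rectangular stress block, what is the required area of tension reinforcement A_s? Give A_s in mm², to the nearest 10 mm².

M_n = M_u/φ = 1400/0.90 = 1555.56 kN·m.
With M_n = 0.85 f'_c a b (d − a/2), solve the quadratic for a:
a = d − √(d² − 2M_n/(0.85 f'_c b)) = 770 − √(770² − 2 × 1555.56×10⁶/(0.85 × 42 × 450)) = 138.14 mm.
A_s = 0.85 f'_c a b / f_y = 0.85 × 42 × 138.14 × 450 / 415 = 5347.5 mm².

A_s ≈ 5350 mm²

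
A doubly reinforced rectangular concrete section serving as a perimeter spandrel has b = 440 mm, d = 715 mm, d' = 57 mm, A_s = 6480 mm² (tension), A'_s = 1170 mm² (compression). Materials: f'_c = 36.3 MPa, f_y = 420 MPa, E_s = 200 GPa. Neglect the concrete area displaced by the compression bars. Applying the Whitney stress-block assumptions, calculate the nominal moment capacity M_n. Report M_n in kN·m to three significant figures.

M_n ≈ 1730 kN·m

Assume both tension and compression steel yield.
Net tension couple steel: A_s − A'_s = 5310 mm².
a = (A_s − A'_s) f_y / (0.85 f'_c b) = 2230200/(0.85 × 36.3 × 440) = 164.27 mm.
c = a/β₁ = 164.27/0.791 = 207.67 mm; ε'_s = 0.003(c − d')/c = 0.0022 ≥ f_y/E_s = 0.0021, so compression steel does yield.
M_n = (A_s − A'_s) f_y (d − a/2) + A'_s f_y (d − d') = [2230200 × (715 − 82.135) + 491400 × (715 − 57)] × 10⁻⁶ = 1411.42 + 323.34 = 1734.76 kN·m.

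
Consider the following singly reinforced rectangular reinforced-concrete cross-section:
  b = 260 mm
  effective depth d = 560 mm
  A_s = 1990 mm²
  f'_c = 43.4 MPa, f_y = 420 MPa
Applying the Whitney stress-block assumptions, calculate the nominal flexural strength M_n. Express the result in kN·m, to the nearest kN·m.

T = A_s f_y = 1990 × 420 = 835800 N = 835.8 kN.
From C = T: a = T/(0.85 f'_c b) = 835800/(0.85 × 43.4 × 260) = 87.14 mm.
M_n = T(d − a/2) = 835.8 kN × (560 − 43.57) mm = 431.63 kN·m.

M_n ≈ 432 kN·m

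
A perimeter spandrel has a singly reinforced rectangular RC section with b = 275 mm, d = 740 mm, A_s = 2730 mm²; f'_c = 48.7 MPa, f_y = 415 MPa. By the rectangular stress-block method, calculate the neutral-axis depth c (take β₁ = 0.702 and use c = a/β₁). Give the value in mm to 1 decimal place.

T = A_s f_y = 2730 × 415 = 1132950 N = 1132.95 kN.
Setting C = 0.85 f'_c a b equal to T: a = 1132950/(0.85 × 48.7 × 275) = 99.525 mm.
With β₁ = 0.702, c = a/β₁ = 99.525/0.702 = 141.8 mm.

c ≈ 141.8 mm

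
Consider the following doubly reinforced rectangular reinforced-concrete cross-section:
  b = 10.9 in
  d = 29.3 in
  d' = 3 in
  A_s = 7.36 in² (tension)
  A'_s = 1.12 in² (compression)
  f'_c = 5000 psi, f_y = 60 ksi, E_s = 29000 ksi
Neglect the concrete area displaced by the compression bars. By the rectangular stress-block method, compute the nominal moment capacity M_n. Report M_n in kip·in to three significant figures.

M_n ≈ 11200 kip·in

Assume both steels yield.
a = (A_s − A'_s) f_y/(0.85 f'_c b) = (7.36 − 1.12) × 60/(0.85 × 5 × 10.9) = 8.082 in.
c = a/β₁ = 8.082/0.8 = 10.103 in; ε'_s = 0.003(c − d')/c = 0.0021 ≥ ε_y = 0.0021, so the compression steel yields.
M_n = (A_s − A'_s) f_y (d − a/2) + A'_s f_y (d − d') = 374.4 × (29.3 − 4.041) + 67.2 × (29.3 − 3) = 9457.0 + 1767.4 = 11224.4 kip·in.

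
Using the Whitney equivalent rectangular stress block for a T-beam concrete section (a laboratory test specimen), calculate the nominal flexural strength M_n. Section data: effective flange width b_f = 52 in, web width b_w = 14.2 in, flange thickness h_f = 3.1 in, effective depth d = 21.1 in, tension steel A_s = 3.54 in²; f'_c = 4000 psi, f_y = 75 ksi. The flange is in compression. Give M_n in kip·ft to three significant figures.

M_n ≈ 450 kip·ft

Tension: T = A_s f_y = 3.54 × 75 = 265.5 kips.
Try a within the flange: a = T/(0.85 f'_c b_f) = 265.5/(0.85 × 4 × 52) = 1.502 in.
Since a = 1.502 ≤ h_f = 3.1 in, the stress block lies entirely in the flange; analyse as a rectangular beam of width b_f.
M_n = T(d − a/2) = 265.5 × (21.1 − 0.751) = 5402.7 kip·in.
M_n = 5402.7/12 = 450.23 kip·ft.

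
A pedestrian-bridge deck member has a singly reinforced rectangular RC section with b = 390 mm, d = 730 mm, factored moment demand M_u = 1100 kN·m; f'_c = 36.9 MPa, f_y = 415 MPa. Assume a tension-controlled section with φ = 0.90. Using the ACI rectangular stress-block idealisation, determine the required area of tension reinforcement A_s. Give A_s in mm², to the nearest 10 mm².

M_n = M_u/φ = 1100/0.90 = 1222.22 kN·m.
With M_n = 0.85 f'_c a b (d − a/2), solve the quadratic for a:
a = d − √(d² − 2M_n/(0.85 f'_c b)) = 730 − √(730² − 2 × 1222.22×10⁶/(0.85 × 36.9 × 390)) = 152.88 mm.
A_s = 0.85 f'_c a b / f_y = 0.85 × 36.9 × 152.88 × 390 / 415 = 4506.2 mm².

A_s ≈ 4510 mm²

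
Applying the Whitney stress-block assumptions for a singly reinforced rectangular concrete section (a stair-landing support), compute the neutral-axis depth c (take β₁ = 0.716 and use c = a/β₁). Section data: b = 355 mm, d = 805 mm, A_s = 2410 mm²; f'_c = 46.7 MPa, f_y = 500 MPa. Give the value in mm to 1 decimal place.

c ≈ 119.4 mm

T = A_s f_y = 2410 × 500 = 1205000 N = 1205 kN.
Setting C = 0.85 f'_c a b equal to T: a = 1205000/(0.85 × 46.7 × 355) = 85.511 mm.
With β₁ = 0.716, c = a/β₁ = 85.511/0.716 = 119.4 mm.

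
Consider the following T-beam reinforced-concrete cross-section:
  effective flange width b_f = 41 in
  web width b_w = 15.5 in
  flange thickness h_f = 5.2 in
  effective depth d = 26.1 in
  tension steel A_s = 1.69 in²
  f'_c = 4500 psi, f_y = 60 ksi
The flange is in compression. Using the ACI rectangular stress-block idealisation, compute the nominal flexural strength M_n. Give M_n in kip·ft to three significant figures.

M_n ≈ 218 kip·ft

Tension: T = A_s f_y = 1.69 × 60 = 101.4 kips.
Try a within the flange: a = T/(0.85 f'_c b_f) = 101.4/(0.85 × 4.5 × 41) = 0.647 in.
Since a = 0.647 ≤ h_f = 5.2 in, the stress block lies entirely in the flange; analyse as a rectangular beam of width b_f.
M_n = T(d − a/2) = 101.4 × (26.1 − 0.3235) = 2613.7 kip·in.
M_n = 2613.7/12 = 217.81 kip·ft.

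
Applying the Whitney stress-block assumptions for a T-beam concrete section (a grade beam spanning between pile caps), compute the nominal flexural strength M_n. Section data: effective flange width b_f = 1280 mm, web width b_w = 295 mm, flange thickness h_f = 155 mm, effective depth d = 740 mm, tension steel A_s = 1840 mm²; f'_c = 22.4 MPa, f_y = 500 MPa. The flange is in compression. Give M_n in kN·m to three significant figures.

Tension: T = A_s f_y = 1840 × 500 = 920000 N.
Try a within the flange: a = T/(0.85 f'_c b_f) = 920000/(0.85 × 22.4 × 1280) = 37.75 mm.
Since a = 37.75 ≤ h_f = 155 mm, the stress block lies entirely in the flange; analyse as a rectangular beam of width b_f.
M_n = T(d − a/2) = 920000 × (740 − 18.875) = 663.44 × 10⁶ N·mm.
M_n = 663.44 kN·m.

M_n ≈ 663 kN·m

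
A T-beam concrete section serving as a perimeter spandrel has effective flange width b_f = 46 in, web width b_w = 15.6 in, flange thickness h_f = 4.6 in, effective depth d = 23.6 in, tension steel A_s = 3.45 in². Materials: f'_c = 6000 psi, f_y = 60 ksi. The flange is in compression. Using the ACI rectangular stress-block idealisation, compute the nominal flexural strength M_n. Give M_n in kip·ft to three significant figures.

M_n ≈ 399 kip·ft

Tension: T = A_s f_y = 3.45 × 60 = 207 kips.
Try a within the flange: a = T/(0.85 f'_c b_f) = 207/(0.85 × 6 × 46) = 0.882 in.
Since a = 0.882 ≤ h_f = 4.6 in, the stress block lies entirely in the flange; analyse as a rectangular beam of width b_f.
M_n = T(d − a/2) = 207 × (23.6 − 0.441) = 4793.9 kip·in.
M_n = 4793.9/12 = 399.49 kip·ft.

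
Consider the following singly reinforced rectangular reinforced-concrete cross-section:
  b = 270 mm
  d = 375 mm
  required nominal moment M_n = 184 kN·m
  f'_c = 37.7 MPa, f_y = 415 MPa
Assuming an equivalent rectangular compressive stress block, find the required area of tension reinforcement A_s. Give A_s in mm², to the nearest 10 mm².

With M_n = 0.85 f'_c a b (d − a/2), solve the quadratic for a:
a = d − √(d² − 2M_n/(0.85 f'_c b)) = 375 − √(375² − 2 × 184×10⁶/(0.85 × 37.7 × 270)) = 61.80 mm.
A_s = 0.85 f'_c a b / f_y = 0.85 × 37.7 × 61.80 × 270 / 415 = 1288.4 mm².

A_s ≈ 1290 mm²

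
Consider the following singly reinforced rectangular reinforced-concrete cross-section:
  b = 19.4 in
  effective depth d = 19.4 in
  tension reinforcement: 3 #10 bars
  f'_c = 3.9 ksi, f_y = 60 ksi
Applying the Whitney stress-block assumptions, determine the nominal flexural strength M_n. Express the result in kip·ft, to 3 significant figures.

A_s = 3 × 1.27 = 3.81 in².
T = A_s f_y = 3.81 × 60 = 228.6 kips.
a = T/(0.85 f'_c b) = 228.6/(0.85 × 3.9 × 19.4) = 3.555 in.
M_n = T(d − a/2) = 228.6 × (19.4 − 1.7775) = 4028.5 kip·in = 4028.5/12 = 335.71 kip·ft.

M_n ≈ 336 kip·ft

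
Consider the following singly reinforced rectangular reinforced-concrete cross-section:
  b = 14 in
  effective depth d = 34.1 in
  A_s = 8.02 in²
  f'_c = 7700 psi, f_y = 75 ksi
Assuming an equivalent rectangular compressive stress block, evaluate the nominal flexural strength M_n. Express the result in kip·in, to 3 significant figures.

T = A_s f_y = 8.02 × 75 = 601.5 kips.
a = T/(0.85 f'_c b) = 601.5/(0.85 × 7.7 × 14) = 6.564 in.
M_n = T(d − a/2) = 601.5 × (34.1 − 3.282) = 18537.0 kip·in.

M_n ≈ 18500 kip·in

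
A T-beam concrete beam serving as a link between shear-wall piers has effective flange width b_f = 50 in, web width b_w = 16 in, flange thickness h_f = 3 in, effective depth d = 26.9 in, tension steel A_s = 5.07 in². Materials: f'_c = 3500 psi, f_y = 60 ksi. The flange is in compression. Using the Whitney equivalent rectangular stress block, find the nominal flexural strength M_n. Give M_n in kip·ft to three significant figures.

M_n ≈ 656 kip·ft

Tension: T = A_s f_y = 5.07 × 60 = 304.2 kips.
Try a within the flange: a = T/(0.85 f'_c b_f) = 304.2/(0.85 × 3.5 × 50) = 2.045 in.
Since a = 2.045 ≤ h_f = 3 in, the stress block lies entirely in the flange; analyse as a rectangular beam of width b_f.
M_n = T(d − a/2) = 304.2 × (26.9 − 1.0225) = 7871.9 kip·in.
M_n = 7871.9/12 = 655.99 kip·ft.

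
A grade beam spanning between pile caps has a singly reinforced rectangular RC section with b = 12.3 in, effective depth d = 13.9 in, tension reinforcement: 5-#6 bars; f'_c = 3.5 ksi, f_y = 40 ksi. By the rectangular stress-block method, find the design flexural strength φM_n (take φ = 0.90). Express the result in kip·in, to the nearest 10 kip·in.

φM_n ≈ 1010 kip·in

A_s = 5 × 0.44 = 2.2 in².
T = A_s f_y = 2.2 × 40 = 88 kips.
a = T/(0.85 f'_c b) = 88/(0.85 × 3.5 × 12.3) = 2.405 in.
M_n = T(d − a/2) = 88 × (13.9 − 1.2025) = 1117.4 kip·in.
φM_n = 0.90 × 1117.4 = 1005.7 kip·in.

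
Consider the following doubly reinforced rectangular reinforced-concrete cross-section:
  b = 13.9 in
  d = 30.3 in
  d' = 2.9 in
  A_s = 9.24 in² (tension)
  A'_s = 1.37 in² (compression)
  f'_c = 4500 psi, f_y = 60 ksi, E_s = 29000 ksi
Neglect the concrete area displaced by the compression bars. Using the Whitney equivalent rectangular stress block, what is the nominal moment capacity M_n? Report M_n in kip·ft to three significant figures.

Assume both steels yield.
a = (A_s − A'_s) f_y/(0.85 f'_c b) = (9.24 − 1.37) × 60/(0.85 × 4.5 × 13.9) = 8.881 in.
c = a/β₁ = 8.881/0.825 = 10.765 in; ε'_s = 0.003(c − d')/c = 0.0022 ≥ ε_y = 0.0021, so the compression steel yields.
M_n = (A_s − A'_s) f_y (d − a/2) + A'_s f_y (d − d') = 472.2 × (30.3 − 4.4405) + 82.2 × (30.3 − 2.9) = 12210.9 + 2252.3 = 14463.2 kip·in = 14463.2/12 = 1205.27 kip·ft.

M_n ≈ 1210 kip·ft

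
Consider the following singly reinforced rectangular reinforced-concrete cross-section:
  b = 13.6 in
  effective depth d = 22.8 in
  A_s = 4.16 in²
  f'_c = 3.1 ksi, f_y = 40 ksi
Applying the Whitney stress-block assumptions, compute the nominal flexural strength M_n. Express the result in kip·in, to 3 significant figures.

T = A_s f_y = 4.16 × 40 = 166.4 kips.
a = T/(0.85 f'_c b) = 166.4/(0.85 × 3.1 × 13.6) = 4.643 in.
M_n = T(d − a/2) = 166.4 × (22.8 − 2.3215) = 3407.6 kip·in.

M_n ≈ 3410 kip·in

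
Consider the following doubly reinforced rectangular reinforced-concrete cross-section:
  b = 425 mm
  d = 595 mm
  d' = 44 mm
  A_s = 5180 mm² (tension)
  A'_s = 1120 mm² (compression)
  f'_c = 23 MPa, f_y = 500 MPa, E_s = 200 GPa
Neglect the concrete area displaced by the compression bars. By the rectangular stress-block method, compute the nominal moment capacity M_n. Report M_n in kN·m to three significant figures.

Assume both tension and compression steel yield.
Net tension couple steel: A_s − A'_s = 4060 mm².
a = (A_s − A'_s) f_y / (0.85 f'_c b) = 2030000/(0.85 × 23 × 425) = 244.32 mm.
c = a/β₁ = 244.32/0.85 = 287.44 mm; ε'_s = 0.003(c − d')/c = 0.0025 ≥ f_y/E_s = 0.0025, so compression steel does yield.
M_n = (A_s − A'_s) f_y (d − a/2) + A'_s f_y (d − d') = [2030000 × (595 − 122.16) + 560000 × (595 − 44)] × 10⁻⁶ = 959.87 + 308.56 = 1268.43 kN·m.

M_n ≈ 1270 kN·m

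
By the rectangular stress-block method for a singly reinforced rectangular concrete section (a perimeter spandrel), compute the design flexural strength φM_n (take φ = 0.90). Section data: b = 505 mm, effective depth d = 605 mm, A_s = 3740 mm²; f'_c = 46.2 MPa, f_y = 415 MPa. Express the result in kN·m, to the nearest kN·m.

T = A_s f_y = 3740 × 415 = 1552100 N = 1552.1 kN.
From C = T: a = T/(0.85 f'_c b) = 1552100/(0.85 × 46.2 × 505) = 78.26 mm.
M_n = T(d − a/2) = 1552.1 kN × (605 − 39.13) mm = 878.29 kN·m.
φM_n = 0.90 × 878.29 = 790.46 kN·m.

φM_n ≈ 790 kN·m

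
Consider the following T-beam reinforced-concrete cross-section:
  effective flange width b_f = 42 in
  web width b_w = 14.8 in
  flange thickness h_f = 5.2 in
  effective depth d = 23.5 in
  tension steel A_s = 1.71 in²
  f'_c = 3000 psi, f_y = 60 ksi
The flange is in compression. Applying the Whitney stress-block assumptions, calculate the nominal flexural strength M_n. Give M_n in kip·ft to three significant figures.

M_n ≈ 197 kip·ft

Tension: T = A_s f_y = 1.71 × 60 = 102.6 kips.
Try a within the flange: a = T/(0.85 f'_c b_f) = 102.6/(0.85 × 3 × 42) = 0.958 in.
Since a = 0.958 ≤ h_f = 5.2 in, the stress block lies entirely in the flange; analyse as a rectangular beam of width b_f.
M_n = T(d − a/2) = 102.6 × (23.5 − 0.479) = 2362.0 kip·in.
M_n = 2362.0/12 = 196.83 kip·ft.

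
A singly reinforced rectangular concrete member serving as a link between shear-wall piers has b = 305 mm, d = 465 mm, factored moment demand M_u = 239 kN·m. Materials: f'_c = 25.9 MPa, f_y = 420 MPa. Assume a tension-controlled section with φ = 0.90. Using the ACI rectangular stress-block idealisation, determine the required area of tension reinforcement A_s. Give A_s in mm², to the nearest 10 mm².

M_n = M_u/φ = 239/0.90 = 265.556 kN·m.
With M_n = 0.85 f'_c a b (d − a/2), solve the quadratic for a:
a = d − √(d² − 2M_n/(0.85 f'_c b)) = 465 − √(465² − 2 × 265.556×10⁶/(0.85 × 25.9 × 305)) = 94.69 mm.
A_s = 0.85 f'_c a b / f_y = 0.85 × 25.9 × 94.69 × 305 / 420 = 1513.8 mm².

A_s ≈ 1510 mm²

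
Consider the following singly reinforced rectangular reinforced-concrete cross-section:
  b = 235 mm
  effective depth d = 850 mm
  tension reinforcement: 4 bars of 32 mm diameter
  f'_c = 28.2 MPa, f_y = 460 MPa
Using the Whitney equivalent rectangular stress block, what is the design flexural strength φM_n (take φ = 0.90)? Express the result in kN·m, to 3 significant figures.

A_s = 4 × 804 = 3216 mm².
T = A_s f_y = 3216 × 460 = 1479360 N = 1479.36 kN.
From C = T: a = T/(0.85 f'_c b) = 1479360/(0.85 × 28.2 × 235) = 262.63 mm.
M_n = T(d − a/2) = 1479.36 kN × (850 − 131.315) mm = 1063.19 kN·m.
φM_n = 0.90 × 1063.19 = 956.87 kN·m.

φM_n ≈ 957 kN·m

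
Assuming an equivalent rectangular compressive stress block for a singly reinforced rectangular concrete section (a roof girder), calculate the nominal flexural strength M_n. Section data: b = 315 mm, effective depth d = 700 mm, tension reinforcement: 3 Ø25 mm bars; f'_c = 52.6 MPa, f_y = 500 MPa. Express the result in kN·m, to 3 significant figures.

A_s = 3 × 491 = 1473 mm².
T = A_s f_y = 1473 × 500 = 736500 N = 736.5 kN.
From C = T: a = T/(0.85 f'_c b) = 736500/(0.85 × 52.6 × 315) = 52.29 mm.
M_n = T(d − a/2) = 736.5 kN × (700 − 26.145) mm = 496.29 kN·m.

M_n ≈ 496 kN·m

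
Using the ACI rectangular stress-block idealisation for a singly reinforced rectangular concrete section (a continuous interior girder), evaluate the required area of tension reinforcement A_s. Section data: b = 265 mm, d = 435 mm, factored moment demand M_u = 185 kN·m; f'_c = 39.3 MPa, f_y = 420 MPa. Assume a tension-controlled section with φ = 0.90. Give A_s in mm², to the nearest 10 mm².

M_n = M_u/φ = 185/0.90 = 205.556 kN·m.
With M_n = 0.85 f'_c a b (d − a/2), solve the quadratic for a:
a = d − √(d² − 2M_n/(0.85 f'_c b)) = 435 − √(435² − 2 × 205.556×10⁶/(0.85 × 39.3 × 265)) = 57.13 mm.
A_s = 0.85 f'_c a b / f_y = 0.85 × 39.3 × 57.13 × 265 / 420 = 1204.1 mm².

A_s ≈ 1200 mm²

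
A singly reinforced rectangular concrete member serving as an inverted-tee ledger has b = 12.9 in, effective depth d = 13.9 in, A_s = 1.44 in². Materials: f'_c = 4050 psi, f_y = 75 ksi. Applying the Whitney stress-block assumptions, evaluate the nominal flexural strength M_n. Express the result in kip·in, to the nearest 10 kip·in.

M_n ≈ 1370 kip·in

T = A_s f_y = 1.44 × 75 = 108 kips.
a = T/(0.85 f'_c b) = 108/(0.85 × 4.05 × 12.9) = 2.432 in.
M_n = T(d − a/2) = 108 × (13.9 − 1.216) = 1369.9 kip·in.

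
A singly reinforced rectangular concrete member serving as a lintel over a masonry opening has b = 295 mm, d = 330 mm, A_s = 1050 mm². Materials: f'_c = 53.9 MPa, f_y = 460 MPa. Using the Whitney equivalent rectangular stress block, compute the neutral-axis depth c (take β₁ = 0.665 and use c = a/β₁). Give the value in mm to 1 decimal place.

c ≈ 53.7 mm

T = A_s f_y = 1050 × 460 = 483000 N = 483 kN.
Setting C = 0.85 f'_c a b equal to T: a = 483000/(0.85 × 53.9 × 295) = 35.737 mm.
With β₁ = 0.665, c = a/β₁ = 35.737/0.665 = 53.7 mm.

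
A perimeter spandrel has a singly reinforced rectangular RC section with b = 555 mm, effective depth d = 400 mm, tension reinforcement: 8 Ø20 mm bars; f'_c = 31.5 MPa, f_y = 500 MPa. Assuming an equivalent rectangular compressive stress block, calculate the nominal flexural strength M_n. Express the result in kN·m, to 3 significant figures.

M_n ≈ 449 kN·m

A_s = 8 × 314 = 2512 mm².
T = A_s f_y = 2512 × 500 = 1256000 N = 1256 kN.
From C = T: a = T/(0.85 f'_c b) = 1256000/(0.85 × 31.5 × 555) = 84.52 mm.
M_n = T(d − a/2) = 1256 kN × (400 − 42.26) mm = 449.32 kN·m.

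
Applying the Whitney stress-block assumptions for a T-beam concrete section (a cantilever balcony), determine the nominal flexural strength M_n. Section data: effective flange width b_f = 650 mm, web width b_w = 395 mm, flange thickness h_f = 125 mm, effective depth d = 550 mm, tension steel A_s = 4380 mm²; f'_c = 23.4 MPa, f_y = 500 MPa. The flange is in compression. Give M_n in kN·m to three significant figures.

M_n ≈ 1010 kN·m

Tension: T = A_s f_y = 4380 × 500 = 2190000 N.
Try a within the flange: a = T/(0.85 f'_c b_f) = 2190000/(0.85 × 23.4 × 650) = 169.39 mm.
a = 169.39 > h_f = 125 mm: the block extends into the web. Split into flange-overhang and web parts.
C_f = 0.85 f'_c (b_f − b_w) h_f = 0.85 × 23.4 × (650 − 395) × 125 = 633994 N.
Remaining web compression depth: a_w = (T − C_f)/(0.85 f'_c b_w) = (2190000 − 633994)/(0.85 × 23.4 × 395) = 198.05 mm.
M_n = C_f(d − h_f/2) + (T − C_f)(d − a_w/2) = 633994 × (550 − 62.5) + 1556006 × (550 − 99.025) = 309.07 + 701.72 = 1010.79 × 10⁶ N·mm.
M_n = 1010.79 kN·m.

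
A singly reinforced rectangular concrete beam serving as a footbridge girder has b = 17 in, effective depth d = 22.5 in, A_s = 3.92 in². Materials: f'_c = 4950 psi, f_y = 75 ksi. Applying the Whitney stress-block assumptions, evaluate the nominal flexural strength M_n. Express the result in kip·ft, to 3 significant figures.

T = A_s f_y = 3.92 × 75 = 294 kips.
a = T/(0.85 f'_c b) = 294/(0.85 × 4.95 × 17) = 4.110 in.
M_n = T(d − a/2) = 294 × (22.5 − 2.055) = 6010.8 kip·in = 6010.8/12 = 500.90 kip·ft.

M_n ≈ 501 kip·ft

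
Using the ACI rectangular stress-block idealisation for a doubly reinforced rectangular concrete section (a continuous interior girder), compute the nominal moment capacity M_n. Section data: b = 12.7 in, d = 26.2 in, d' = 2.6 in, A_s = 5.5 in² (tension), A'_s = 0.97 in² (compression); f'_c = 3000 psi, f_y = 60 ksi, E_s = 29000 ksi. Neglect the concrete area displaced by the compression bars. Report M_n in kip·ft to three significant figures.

M_n ≈ 613 kip·ft

Assume both steels yield.
a = (A_s − A'_s) f_y/(0.85 f'_c b) = (5.5 − 0.97) × 60/(0.85 × 3 × 12.7) = 8.393 in.
c = a/β₁ = 8.393/0.85 = 9.874 in; ε'_s = 0.003(c − d')/c = 0.0022 ≥ ε_y = 0.0021, so the compression steel yields.
M_n = (A_s − A'_s) f_y (d − a/2) + A'_s f_y (d − d') = 271.8 × (26.2 − 4.1965) + 58.2 × (26.2 − 2.6) = 5980.6 + 1373.5 = 7354.1 kip·in = 7354.1/12 = 612.84 kip·ft.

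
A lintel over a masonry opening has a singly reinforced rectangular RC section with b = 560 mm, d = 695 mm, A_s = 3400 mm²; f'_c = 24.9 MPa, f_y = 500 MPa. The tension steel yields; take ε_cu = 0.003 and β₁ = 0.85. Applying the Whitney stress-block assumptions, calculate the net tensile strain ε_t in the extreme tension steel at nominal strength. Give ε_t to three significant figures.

ε_t ≈ 0.00936

a = A_s f_y/(0.85 f'_c b) = 143.43 mm.
β₁ = 0.85, so c = a/β₁ = 143.43/0.85 = 168.74 mm.
From the linear strain diagram with ε_cu = 0.003: ε_t = 0.003 (d − c)/c = 0.003 × (695 − 168.74)/168.74 = 0.00936.
Since ε_t ≥ 0.005, the section is tension-controlled.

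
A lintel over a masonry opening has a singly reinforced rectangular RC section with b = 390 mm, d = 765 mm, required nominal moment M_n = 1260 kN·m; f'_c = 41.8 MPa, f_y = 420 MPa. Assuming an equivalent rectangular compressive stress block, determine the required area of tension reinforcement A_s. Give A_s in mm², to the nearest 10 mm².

A_s ≈ 4290 mm²

With M_n = 0.85 f'_c a b (d − a/2), solve the quadratic for a:
a = d − √(d² − 2M_n/(0.85 f'_c b)) = 765 − √(765² − 2 × 1260×10⁶/(0.85 × 41.8 × 390)) = 129.89 mm.
A_s = 0.85 f'_c a b / f_y = 0.85 × 41.8 × 129.89 × 390 / 420 = 4285.3 mm².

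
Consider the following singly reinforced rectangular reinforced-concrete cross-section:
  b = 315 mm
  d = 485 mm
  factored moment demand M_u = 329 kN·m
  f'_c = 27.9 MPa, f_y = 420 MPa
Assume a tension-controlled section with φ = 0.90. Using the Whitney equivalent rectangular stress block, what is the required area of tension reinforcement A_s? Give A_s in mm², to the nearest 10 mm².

M_n = M_u/φ = 329/0.90 = 365.556 kN·m.
With M_n = 0.85 f'_c a b (d − a/2), solve the quadratic for a:
a = d − √(d² − 2M_n/(0.85 f'_c b)) = 485 − √(485² − 2 × 365.556×10⁶/(0.85 × 27.9 × 315)) = 114.39 mm.
A_s = 0.85 f'_c a b / f_y = 0.85 × 27.9 × 114.39 × 315 / 420 = 2034.6 mm².

A_s ≈ 2030 mm²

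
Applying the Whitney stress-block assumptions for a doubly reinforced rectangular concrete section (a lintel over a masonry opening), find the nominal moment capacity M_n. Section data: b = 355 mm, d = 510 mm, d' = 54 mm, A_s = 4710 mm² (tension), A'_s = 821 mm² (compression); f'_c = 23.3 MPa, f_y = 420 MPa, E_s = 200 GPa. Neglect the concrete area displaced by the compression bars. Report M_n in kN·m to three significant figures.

Assume both tension and compression steel yield.
Net tension couple steel: A_s − A'_s = 3889 mm².
a = (A_s − A'_s) f_y / (0.85 f'_c b) = 1633380/(0.85 × 23.3 × 355) = 232.32 mm.
c = a/β₁ = 232.32/0.85 = 273.32 mm; ε'_s = 0.003(c − d')/c = 0.0024 ≥ f_y/E_s = 0.0021, so compression steel does yield.
M_n = (A_s − A'_s) f_y (d − a/2) + A'_s f_y (d − d') = [1633380 × (510 − 116.16) + 344820 × (510 − 54)] × 10⁻⁶ = 643.29 + 157.24 = 800.53 kN·m.

M_n ≈ 801 kN·m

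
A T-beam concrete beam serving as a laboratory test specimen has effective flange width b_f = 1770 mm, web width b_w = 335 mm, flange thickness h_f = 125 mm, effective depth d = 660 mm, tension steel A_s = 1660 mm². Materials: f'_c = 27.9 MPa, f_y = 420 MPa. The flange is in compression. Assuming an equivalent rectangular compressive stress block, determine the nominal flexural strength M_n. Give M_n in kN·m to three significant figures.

Tension: T = A_s f_y = 1660 × 420 = 697200 N.
Try a within the flange: a = T/(0.85 f'_c b_f) = 697200/(0.85 × 27.9 × 1770) = 16.61 mm.
Since a = 16.61 ≤ h_f = 125 mm, the stress block lies entirely in the flange; analyse as a rectangular beam of width b_f.
M_n = T(d − a/2) = 697200 × (660 − 8.305) = 454.36 × 10⁶ N·mm.
M_n = 454.36 kN·m.

M_n ≈ 454 kN·m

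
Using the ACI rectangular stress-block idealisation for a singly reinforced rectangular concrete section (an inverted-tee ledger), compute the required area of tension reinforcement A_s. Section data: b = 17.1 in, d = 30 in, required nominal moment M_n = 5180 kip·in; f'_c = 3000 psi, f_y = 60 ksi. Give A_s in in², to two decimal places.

A_s ≈ 3.10 in²

From M_n = 0.85 f'_c a b (d − a/2):
a = d − √(d² − 2M_n/(0.85 f'_c b)) = 30 − √(30² − 2 × 5180/(0.85 × 3 × 17.1)) = 4.263 in.
A_s = 0.85 f'_c a b / f_y = 0.85 × 3 × 4.263 × 17.1 / 60 = 3.098 in².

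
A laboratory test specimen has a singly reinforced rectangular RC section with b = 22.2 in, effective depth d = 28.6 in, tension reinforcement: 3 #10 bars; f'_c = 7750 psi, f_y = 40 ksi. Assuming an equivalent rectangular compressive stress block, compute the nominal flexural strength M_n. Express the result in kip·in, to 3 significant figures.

A_s = 3 × 1.27 = 3.81 in².
T = A_s f_y = 3.81 × 40 = 152.4 kips.
a = T/(0.85 f'_c b) = 152.4/(0.85 × 7.75 × 22.2) = 1.042 in.
M_n = T(d − a/2) = 152.4 × (28.6 − 0.521) = 4279.2 kip·in.

M_n ≈ 4280 kip·in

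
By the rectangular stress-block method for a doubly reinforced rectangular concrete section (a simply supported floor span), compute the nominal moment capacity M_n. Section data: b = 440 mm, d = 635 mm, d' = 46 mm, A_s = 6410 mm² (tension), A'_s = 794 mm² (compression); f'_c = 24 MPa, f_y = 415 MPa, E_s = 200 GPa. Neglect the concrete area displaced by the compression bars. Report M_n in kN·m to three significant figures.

M_n ≈ 1370 kN·m

Assume both tension and compression steel yield.
Net tension couple steel: A_s − A'_s = 5616 mm².
a = (A_s − A'_s) f_y / (0.85 f'_c b) = 2330640/(0.85 × 24 × 440) = 259.65 mm.
c = a/β₁ = 259.65/0.85 = 305.47 mm; ε'_s = 0.003(c − d')/c = 0.0025 ≥ f_y/E_s = 0.0021, so compression steel does yield.
M_n = (A_s − A'_s) f_y (d − a/2) + A'_s f_y (d − d') = [2330640 × (635 − 129.825) + 329510 × (635 − 46)] × 10⁻⁶ = 1177.38 + 194.08 = 1371.46 kN·m.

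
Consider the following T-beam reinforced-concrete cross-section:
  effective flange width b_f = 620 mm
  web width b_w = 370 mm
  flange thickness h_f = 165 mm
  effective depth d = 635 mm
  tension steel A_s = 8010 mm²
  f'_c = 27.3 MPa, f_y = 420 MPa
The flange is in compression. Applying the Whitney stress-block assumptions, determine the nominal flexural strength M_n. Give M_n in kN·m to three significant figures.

Tension: T = A_s f_y = 8010 × 420 = 3364200 N.
Try a within the flange: a = T/(0.85 f'_c b_f) = 3364200/(0.85 × 27.3 × 620) = 233.83 mm.
a = 233.83 > h_f = 165 mm: the block extends into the web. Split into flange-overhang and web parts.
C_f = 0.85 f'_c (b_f − b_w) h_f = 0.85 × 27.3 × (620 − 370) × 165 = 957206 N.
Remaining web compression depth: a_w = (T − C_f)/(0.85 f'_c b_w) = (3364200 − 957206)/(0.85 × 27.3 × 370) = 280.34 mm.
M_n = C_f(d − h_f/2) + (T − C_f)(d − a_w/2) = 957206 × (635 − 82.5) + 2406994 × (635 − 140.17) = 528.86 + 1191.05 = 1719.91 × 10⁶ N·mm.
M_n = 1719.91 kN·m.

M_n ≈ 1720 kN·m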